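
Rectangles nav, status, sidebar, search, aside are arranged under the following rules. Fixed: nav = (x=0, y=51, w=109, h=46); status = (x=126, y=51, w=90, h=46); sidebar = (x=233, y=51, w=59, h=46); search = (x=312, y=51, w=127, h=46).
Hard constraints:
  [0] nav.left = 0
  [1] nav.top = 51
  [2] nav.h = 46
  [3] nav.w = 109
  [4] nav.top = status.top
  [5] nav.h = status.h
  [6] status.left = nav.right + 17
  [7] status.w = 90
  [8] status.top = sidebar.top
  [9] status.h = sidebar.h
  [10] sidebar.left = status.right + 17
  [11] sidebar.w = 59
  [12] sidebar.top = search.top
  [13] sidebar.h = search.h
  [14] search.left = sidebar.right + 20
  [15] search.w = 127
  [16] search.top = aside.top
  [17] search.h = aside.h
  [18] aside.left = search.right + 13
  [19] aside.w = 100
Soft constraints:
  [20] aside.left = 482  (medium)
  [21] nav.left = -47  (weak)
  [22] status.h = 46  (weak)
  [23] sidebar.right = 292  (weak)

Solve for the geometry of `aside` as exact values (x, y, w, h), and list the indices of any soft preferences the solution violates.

aside = (x=452, y=51, w=100, h=46)
violated soft preferences: 20, 21

1. aside.y = 51  [search.top = aside.top]
2. aside.h = 46  [search.h = aside.h]
3. aside.x = 452  [aside.left = search.right + 13]
4. aside.w = 100  [aside.w = 100]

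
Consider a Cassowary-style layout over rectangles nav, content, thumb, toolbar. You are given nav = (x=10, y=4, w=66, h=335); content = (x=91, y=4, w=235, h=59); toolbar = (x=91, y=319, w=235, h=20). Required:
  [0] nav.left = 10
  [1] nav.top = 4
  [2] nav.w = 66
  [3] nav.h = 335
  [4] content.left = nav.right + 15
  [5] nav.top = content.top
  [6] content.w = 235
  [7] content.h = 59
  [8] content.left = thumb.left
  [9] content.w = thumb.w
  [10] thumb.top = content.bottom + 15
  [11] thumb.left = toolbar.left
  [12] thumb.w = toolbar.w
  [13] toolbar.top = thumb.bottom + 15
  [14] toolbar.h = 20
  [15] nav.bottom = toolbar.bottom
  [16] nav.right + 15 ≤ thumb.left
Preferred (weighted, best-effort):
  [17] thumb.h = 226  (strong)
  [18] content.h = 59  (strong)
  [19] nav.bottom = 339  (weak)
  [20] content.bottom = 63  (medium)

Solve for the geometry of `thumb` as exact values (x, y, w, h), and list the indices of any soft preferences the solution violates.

1. thumb.x = 91  [content.left = thumb.left]
2. thumb.w = 235  [content.w = thumb.w]
3. thumb.y = 78  [thumb.top = content.bottom + 15]
4. thumb.h = 226  [toolbar.top = thumb.bottom + 15]

thumb = (x=91, y=78, w=235, h=226)
violated soft preferences: none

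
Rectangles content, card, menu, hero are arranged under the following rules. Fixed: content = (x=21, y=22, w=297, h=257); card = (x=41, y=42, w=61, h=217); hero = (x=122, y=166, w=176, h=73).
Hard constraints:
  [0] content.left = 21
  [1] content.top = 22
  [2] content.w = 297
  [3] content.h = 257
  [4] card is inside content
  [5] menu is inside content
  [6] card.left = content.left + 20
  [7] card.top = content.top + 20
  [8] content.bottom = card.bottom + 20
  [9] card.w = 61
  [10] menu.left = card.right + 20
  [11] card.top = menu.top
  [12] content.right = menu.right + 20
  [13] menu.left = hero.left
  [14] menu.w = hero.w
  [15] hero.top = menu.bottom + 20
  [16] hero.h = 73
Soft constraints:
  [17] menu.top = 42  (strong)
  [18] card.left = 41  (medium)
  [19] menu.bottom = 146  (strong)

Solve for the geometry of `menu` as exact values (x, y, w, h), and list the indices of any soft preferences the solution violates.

1. menu.x = 122  [menu.left = card.right + 20]
2. menu.y = 42  [card.top = menu.top]
3. menu.w = 176  [content.right = menu.right + 20]
4. menu.h = 104  [hero.top = menu.bottom + 20]

menu = (x=122, y=42, w=176, h=104)
violated soft preferences: none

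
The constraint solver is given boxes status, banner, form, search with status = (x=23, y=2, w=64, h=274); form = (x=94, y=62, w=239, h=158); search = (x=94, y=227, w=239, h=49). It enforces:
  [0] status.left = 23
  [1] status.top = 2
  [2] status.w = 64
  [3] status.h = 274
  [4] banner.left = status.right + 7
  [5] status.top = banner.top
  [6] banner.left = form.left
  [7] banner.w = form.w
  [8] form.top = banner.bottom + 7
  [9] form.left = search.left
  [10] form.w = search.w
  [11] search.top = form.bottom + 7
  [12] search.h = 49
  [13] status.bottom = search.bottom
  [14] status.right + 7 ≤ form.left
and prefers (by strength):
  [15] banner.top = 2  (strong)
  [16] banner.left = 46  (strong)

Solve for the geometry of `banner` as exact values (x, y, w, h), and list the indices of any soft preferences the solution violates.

banner = (x=94, y=2, w=239, h=53)
violated soft preferences: 16

1. banner.x = 94  [banner.left = status.right + 7]
2. banner.y = 2  [status.top = banner.top]
3. banner.w = 239  [banner.w = form.w]
4. banner.h = 53  [form.top = banner.bottom + 7]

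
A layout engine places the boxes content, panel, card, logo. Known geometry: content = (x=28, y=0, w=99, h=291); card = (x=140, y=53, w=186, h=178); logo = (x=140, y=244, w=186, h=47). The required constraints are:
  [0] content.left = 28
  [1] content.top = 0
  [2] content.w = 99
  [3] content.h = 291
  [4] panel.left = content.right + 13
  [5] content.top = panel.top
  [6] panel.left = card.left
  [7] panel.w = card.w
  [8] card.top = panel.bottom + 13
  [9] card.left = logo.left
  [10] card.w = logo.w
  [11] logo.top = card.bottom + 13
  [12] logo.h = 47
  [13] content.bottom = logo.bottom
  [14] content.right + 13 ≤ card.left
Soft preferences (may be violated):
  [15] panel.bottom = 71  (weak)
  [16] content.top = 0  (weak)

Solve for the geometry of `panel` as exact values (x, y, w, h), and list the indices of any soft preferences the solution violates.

1. panel.x = 140  [panel.left = content.right + 13]
2. panel.y = 0  [content.top = panel.top]
3. panel.w = 186  [panel.w = card.w]
4. panel.h = 40  [card.top = panel.bottom + 13]

panel = (x=140, y=0, w=186, h=40)
violated soft preferences: 15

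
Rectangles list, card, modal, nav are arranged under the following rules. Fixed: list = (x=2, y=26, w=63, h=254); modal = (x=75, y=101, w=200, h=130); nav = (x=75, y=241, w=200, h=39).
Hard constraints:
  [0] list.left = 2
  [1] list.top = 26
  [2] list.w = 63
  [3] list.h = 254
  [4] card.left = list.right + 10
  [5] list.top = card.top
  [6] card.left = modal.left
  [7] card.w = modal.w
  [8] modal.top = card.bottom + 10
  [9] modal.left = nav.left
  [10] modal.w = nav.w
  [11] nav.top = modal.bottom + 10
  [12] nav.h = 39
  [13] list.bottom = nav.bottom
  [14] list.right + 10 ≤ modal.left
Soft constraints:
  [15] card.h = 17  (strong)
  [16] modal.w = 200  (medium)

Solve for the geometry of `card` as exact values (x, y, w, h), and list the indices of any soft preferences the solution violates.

card = (x=75, y=26, w=200, h=65)
violated soft preferences: 15

1. card.x = 75  [card.left = list.right + 10]
2. card.y = 26  [list.top = card.top]
3. card.w = 200  [card.w = modal.w]
4. card.h = 65  [modal.top = card.bottom + 10]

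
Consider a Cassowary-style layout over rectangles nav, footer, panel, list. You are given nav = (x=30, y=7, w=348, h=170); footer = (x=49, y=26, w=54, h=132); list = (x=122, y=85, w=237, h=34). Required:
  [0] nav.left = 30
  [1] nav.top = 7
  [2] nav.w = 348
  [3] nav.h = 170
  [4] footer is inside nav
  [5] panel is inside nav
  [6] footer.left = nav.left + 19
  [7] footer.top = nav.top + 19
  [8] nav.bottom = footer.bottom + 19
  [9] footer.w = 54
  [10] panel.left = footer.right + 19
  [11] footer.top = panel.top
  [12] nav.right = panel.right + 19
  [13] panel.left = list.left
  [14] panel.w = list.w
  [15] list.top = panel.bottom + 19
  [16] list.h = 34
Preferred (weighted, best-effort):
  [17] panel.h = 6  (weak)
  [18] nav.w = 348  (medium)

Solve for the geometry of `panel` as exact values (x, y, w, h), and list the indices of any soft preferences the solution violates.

1. panel.x = 122  [panel.left = footer.right + 19]
2. panel.y = 26  [footer.top = panel.top]
3. panel.w = 237  [nav.right = panel.right + 19]
4. panel.h = 40  [list.top = panel.bottom + 19]

panel = (x=122, y=26, w=237, h=40)
violated soft preferences: 17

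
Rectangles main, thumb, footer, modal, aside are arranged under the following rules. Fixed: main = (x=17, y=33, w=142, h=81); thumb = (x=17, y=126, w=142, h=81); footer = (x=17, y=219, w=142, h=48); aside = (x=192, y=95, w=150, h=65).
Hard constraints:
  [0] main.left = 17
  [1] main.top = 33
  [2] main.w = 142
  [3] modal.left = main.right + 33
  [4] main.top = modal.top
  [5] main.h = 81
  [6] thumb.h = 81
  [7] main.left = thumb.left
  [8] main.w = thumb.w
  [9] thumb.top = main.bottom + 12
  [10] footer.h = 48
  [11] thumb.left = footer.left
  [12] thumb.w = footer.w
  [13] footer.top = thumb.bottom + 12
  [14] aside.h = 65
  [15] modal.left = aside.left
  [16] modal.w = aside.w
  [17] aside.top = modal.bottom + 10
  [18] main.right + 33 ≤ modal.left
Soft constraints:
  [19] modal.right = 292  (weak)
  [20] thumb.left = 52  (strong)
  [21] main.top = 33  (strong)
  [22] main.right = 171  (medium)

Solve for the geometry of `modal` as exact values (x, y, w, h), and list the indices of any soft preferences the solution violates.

modal = (x=192, y=33, w=150, h=52)
violated soft preferences: 19, 20, 22

1. modal.x = 192  [modal.left = main.right + 33]
2. modal.y = 33  [main.top = modal.top]
3. modal.w = 150  [modal.w = aside.w]
4. modal.h = 52  [aside.top = modal.bottom + 10]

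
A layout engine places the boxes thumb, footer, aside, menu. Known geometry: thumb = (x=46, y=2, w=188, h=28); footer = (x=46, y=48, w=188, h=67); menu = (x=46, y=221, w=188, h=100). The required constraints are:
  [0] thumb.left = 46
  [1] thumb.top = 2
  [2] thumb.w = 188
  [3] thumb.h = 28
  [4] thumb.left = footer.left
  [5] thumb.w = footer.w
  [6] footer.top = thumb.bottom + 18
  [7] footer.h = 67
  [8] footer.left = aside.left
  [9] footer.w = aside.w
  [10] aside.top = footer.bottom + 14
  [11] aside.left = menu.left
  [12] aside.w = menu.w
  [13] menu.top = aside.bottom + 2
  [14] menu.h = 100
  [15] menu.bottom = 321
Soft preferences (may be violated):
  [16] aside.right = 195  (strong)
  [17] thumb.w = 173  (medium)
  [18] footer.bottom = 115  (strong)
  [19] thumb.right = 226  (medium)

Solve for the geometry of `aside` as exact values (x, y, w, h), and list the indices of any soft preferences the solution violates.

aside = (x=46, y=129, w=188, h=90)
violated soft preferences: 16, 17, 19

1. aside.x = 46  [footer.left = aside.left]
2. aside.w = 188  [footer.w = aside.w]
3. aside.y = 129  [aside.top = footer.bottom + 14]
4. aside.h = 90  [menu.top = aside.bottom + 2]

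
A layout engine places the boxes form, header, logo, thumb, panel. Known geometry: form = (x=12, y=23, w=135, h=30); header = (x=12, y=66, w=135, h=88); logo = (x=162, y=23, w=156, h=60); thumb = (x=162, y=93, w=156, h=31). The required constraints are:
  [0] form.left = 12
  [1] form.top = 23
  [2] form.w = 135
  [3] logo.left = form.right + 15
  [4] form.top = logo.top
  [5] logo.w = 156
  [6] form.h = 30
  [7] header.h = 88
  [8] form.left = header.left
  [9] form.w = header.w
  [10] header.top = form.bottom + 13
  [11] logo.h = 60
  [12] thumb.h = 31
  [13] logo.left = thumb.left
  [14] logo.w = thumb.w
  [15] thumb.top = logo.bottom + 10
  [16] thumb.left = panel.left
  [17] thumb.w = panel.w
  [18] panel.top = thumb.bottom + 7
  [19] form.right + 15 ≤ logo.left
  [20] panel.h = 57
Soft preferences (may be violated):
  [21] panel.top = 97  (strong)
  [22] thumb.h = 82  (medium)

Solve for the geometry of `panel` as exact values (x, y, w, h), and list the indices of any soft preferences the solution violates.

panel = (x=162, y=131, w=156, h=57)
violated soft preferences: 21, 22

1. panel.x = 162  [thumb.left = panel.left]
2. panel.w = 156  [thumb.w = panel.w]
3. panel.y = 131  [panel.top = thumb.bottom + 7]
4. panel.h = 57  [panel.h = 57]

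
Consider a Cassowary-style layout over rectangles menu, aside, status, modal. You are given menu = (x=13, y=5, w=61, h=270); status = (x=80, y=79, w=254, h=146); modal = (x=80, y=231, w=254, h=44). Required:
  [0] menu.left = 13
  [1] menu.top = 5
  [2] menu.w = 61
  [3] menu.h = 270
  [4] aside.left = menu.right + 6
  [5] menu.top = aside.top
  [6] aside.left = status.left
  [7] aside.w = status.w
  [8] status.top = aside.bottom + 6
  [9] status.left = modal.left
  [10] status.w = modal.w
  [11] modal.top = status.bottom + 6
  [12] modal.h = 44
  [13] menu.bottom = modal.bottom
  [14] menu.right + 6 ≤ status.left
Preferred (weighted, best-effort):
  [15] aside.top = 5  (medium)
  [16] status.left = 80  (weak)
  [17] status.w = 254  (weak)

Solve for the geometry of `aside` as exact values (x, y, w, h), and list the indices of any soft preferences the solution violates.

aside = (x=80, y=5, w=254, h=68)
violated soft preferences: none

1. aside.x = 80  [aside.left = menu.right + 6]
2. aside.y = 5  [menu.top = aside.top]
3. aside.w = 254  [aside.w = status.w]
4. aside.h = 68  [status.top = aside.bottom + 6]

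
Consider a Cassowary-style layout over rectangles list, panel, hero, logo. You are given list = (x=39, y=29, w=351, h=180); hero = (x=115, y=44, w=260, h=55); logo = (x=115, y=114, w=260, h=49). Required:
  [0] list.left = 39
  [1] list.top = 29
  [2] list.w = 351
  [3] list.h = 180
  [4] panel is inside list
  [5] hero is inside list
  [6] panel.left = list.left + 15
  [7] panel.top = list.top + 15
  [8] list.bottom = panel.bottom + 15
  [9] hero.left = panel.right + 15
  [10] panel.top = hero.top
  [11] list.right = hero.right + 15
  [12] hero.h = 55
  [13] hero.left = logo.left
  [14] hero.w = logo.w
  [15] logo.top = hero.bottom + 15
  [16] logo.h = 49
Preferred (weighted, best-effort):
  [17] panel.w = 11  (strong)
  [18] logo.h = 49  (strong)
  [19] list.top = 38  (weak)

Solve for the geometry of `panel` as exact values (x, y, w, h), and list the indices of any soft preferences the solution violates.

panel = (x=54, y=44, w=46, h=150)
violated soft preferences: 17, 19

1. panel.x = 54  [panel.left = list.left + 15]
2. panel.y = 44  [panel.top = list.top + 15]
3. panel.h = 150  [list.bottom = panel.bottom + 15]
4. panel.w = 46  [hero.left = panel.right + 15]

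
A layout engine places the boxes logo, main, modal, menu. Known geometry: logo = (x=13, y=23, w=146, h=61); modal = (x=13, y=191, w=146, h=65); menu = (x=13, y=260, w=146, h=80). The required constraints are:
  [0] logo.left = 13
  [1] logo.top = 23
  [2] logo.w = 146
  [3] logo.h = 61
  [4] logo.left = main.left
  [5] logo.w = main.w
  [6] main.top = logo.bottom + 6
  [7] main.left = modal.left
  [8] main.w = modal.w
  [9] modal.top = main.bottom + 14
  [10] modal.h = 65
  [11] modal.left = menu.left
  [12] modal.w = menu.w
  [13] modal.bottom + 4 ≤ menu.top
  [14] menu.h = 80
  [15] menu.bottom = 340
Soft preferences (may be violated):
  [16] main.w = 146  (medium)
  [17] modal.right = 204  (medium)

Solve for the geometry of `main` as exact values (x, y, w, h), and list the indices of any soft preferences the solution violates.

main = (x=13, y=90, w=146, h=87)
violated soft preferences: 17

1. main.x = 13  [logo.left = main.left]
2. main.w = 146  [logo.w = main.w]
3. main.y = 90  [main.top = logo.bottom + 6]
4. main.h = 87  [modal.top = main.bottom + 14]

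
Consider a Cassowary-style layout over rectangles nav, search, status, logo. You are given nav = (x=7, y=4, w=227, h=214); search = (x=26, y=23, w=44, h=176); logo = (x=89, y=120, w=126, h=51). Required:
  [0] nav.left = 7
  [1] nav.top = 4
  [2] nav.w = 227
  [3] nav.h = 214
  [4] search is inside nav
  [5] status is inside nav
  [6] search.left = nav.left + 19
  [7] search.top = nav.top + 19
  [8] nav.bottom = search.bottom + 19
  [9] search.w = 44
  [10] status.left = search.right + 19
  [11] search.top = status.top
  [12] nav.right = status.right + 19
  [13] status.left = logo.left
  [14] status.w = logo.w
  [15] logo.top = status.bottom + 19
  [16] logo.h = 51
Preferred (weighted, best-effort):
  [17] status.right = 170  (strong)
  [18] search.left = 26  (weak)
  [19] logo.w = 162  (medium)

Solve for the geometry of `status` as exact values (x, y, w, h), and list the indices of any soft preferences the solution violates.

1. status.x = 89  [status.left = search.right + 19]
2. status.y = 23  [search.top = status.top]
3. status.w = 126  [nav.right = status.right + 19]
4. status.h = 78  [logo.top = status.bottom + 19]

status = (x=89, y=23, w=126, h=78)
violated soft preferences: 17, 19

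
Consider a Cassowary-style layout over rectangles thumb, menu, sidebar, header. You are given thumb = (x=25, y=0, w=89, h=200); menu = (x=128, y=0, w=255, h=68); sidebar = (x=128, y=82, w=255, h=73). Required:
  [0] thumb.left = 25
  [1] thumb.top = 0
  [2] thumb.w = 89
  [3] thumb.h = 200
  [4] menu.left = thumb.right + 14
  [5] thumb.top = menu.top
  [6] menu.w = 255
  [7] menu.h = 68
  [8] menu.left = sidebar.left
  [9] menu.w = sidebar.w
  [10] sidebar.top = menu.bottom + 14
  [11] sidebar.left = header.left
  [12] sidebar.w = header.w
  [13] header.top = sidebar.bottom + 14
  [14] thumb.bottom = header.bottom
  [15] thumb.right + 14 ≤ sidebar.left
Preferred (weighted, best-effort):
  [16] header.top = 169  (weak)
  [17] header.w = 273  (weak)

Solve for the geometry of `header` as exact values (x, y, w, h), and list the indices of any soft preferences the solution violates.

header = (x=128, y=169, w=255, h=31)
violated soft preferences: 17

1. header.x = 128  [sidebar.left = header.left]
2. header.w = 255  [sidebar.w = header.w]
3. header.y = 169  [header.top = sidebar.bottom + 14]
4. header.h = 31  [thumb.bottom = header.bottom]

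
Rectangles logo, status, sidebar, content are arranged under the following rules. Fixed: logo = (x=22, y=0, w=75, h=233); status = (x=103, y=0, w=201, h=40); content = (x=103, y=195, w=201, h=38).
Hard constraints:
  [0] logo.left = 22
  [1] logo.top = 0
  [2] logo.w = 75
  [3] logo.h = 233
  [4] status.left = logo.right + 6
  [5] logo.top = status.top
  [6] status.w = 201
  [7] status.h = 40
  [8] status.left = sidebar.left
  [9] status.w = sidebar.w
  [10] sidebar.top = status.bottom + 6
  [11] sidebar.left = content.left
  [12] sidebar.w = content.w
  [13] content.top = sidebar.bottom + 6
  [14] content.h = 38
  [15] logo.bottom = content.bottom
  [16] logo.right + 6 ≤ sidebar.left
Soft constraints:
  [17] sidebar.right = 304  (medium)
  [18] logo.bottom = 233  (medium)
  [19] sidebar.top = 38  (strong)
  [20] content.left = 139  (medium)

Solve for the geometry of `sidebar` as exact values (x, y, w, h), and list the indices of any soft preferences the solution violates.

sidebar = (x=103, y=46, w=201, h=143)
violated soft preferences: 19, 20

1. sidebar.x = 103  [status.left = sidebar.left]
2. sidebar.w = 201  [status.w = sidebar.w]
3. sidebar.y = 46  [sidebar.top = status.bottom + 6]
4. sidebar.h = 143  [content.top = sidebar.bottom + 6]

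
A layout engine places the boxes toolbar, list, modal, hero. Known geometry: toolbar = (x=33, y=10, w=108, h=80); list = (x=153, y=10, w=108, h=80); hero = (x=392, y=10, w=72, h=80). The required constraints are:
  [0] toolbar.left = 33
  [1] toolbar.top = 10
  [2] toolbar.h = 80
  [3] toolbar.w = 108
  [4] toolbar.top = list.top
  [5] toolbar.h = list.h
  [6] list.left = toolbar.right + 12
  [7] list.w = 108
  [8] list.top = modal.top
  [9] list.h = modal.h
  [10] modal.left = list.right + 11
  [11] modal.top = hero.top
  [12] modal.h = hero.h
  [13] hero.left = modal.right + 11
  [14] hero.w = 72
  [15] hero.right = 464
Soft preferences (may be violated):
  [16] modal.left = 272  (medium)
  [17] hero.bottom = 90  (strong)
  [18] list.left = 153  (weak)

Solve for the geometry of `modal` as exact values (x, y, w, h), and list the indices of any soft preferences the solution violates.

modal = (x=272, y=10, w=109, h=80)
violated soft preferences: none

1. modal.y = 10  [list.top = modal.top]
2. modal.h = 80  [list.h = modal.h]
3. modal.x = 272  [modal.left = list.right + 11]
4. modal.w = 109  [hero.left = modal.right + 11]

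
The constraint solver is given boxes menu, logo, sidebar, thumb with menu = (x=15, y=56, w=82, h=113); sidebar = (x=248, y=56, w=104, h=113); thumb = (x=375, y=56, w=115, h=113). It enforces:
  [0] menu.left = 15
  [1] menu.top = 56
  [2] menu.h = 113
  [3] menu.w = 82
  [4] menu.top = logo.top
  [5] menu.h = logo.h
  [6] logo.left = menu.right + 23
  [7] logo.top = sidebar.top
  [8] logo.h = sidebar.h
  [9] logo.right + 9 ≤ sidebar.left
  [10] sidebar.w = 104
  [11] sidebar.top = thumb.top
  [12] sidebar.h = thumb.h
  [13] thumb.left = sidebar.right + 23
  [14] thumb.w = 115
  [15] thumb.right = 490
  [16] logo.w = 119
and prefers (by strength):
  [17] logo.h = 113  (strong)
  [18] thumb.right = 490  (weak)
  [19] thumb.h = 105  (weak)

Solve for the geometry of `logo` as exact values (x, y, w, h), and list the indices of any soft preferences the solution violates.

logo = (x=120, y=56, w=119, h=113)
violated soft preferences: 19

1. logo.y = 56  [menu.top = logo.top]
2. logo.h = 113  [menu.h = logo.h]
3. logo.x = 120  [logo.left = menu.right + 23]
4. logo.w = 119  [logo.w = 119]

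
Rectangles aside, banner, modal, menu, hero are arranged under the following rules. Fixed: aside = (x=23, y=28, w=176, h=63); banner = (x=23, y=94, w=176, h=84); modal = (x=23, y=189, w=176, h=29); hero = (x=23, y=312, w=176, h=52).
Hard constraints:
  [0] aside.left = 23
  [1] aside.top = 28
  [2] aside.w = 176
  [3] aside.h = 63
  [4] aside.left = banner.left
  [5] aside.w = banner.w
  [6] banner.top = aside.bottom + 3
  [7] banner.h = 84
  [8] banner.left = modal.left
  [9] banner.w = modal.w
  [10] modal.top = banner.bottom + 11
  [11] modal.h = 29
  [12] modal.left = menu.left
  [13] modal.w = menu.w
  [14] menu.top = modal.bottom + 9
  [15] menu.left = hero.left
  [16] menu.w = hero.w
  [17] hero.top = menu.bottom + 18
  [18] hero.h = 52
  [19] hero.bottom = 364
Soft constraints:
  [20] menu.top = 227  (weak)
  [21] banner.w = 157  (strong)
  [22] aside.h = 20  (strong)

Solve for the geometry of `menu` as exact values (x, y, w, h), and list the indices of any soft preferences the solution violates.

menu = (x=23, y=227, w=176, h=67)
violated soft preferences: 21, 22

1. menu.x = 23  [modal.left = menu.left]
2. menu.w = 176  [modal.w = menu.w]
3. menu.y = 227  [menu.top = modal.bottom + 9]
4. menu.h = 67  [hero.top = menu.bottom + 18]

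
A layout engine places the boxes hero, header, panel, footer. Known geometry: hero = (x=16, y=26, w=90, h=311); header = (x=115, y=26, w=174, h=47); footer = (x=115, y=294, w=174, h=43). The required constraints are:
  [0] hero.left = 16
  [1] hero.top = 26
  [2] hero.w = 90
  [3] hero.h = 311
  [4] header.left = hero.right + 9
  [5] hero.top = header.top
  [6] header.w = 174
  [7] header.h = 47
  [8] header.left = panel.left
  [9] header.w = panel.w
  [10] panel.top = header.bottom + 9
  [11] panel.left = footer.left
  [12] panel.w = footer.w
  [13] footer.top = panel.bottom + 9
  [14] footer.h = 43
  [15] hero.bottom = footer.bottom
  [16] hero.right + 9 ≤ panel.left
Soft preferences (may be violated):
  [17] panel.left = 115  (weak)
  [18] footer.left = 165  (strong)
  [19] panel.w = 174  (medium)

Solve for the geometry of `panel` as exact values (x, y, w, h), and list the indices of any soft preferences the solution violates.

1. panel.x = 115  [header.left = panel.left]
2. panel.w = 174  [header.w = panel.w]
3. panel.y = 82  [panel.top = header.bottom + 9]
4. panel.h = 203  [footer.top = panel.bottom + 9]

panel = (x=115, y=82, w=174, h=203)
violated soft preferences: 18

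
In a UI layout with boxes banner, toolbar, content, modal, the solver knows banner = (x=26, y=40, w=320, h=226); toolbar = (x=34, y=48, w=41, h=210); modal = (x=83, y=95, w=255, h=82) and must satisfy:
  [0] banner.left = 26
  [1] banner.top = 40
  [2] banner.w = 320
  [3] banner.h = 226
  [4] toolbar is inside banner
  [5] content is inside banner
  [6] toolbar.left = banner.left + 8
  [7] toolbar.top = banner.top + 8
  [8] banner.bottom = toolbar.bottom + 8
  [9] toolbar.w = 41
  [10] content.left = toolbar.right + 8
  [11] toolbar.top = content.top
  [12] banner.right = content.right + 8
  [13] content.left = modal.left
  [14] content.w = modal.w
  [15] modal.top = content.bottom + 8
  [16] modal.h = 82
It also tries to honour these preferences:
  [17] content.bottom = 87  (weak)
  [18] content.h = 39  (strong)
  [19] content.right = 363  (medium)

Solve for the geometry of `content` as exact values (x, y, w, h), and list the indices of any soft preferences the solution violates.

content = (x=83, y=48, w=255, h=39)
violated soft preferences: 19

1. content.x = 83  [content.left = toolbar.right + 8]
2. content.y = 48  [toolbar.top = content.top]
3. content.w = 255  [banner.right = content.right + 8]
4. content.h = 39  [modal.top = content.bottom + 8]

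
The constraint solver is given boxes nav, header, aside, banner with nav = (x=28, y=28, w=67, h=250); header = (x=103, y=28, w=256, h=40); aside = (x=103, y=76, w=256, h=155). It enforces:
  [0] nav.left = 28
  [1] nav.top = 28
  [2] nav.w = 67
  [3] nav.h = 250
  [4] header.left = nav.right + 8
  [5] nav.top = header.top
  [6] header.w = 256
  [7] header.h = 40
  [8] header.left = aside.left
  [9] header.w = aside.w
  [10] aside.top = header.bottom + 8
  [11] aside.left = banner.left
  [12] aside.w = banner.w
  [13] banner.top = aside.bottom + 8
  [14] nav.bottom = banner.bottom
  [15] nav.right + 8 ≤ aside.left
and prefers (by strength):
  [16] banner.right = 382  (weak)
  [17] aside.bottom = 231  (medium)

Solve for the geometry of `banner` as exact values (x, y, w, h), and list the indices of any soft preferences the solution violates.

banner = (x=103, y=239, w=256, h=39)
violated soft preferences: 16

1. banner.x = 103  [aside.left = banner.left]
2. banner.w = 256  [aside.w = banner.w]
3. banner.y = 239  [banner.top = aside.bottom + 8]
4. banner.h = 39  [nav.bottom = banner.bottom]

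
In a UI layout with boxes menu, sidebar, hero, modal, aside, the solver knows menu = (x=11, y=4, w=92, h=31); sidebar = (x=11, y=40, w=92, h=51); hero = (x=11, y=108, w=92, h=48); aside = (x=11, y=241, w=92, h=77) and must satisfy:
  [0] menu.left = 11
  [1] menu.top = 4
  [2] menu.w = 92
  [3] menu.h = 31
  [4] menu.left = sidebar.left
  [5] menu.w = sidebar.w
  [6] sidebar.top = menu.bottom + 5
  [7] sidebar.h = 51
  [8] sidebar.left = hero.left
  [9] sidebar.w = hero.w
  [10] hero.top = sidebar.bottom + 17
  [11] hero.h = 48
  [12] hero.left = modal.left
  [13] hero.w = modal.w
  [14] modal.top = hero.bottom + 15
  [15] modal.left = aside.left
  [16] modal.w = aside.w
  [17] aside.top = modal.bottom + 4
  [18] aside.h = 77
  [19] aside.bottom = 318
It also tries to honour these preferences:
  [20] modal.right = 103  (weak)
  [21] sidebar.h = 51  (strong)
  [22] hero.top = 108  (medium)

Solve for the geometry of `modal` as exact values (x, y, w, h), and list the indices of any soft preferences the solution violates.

1. modal.x = 11  [hero.left = modal.left]
2. modal.w = 92  [hero.w = modal.w]
3. modal.y = 171  [modal.top = hero.bottom + 15]
4. modal.h = 66  [aside.top = modal.bottom + 4]

modal = (x=11, y=171, w=92, h=66)
violated soft preferences: none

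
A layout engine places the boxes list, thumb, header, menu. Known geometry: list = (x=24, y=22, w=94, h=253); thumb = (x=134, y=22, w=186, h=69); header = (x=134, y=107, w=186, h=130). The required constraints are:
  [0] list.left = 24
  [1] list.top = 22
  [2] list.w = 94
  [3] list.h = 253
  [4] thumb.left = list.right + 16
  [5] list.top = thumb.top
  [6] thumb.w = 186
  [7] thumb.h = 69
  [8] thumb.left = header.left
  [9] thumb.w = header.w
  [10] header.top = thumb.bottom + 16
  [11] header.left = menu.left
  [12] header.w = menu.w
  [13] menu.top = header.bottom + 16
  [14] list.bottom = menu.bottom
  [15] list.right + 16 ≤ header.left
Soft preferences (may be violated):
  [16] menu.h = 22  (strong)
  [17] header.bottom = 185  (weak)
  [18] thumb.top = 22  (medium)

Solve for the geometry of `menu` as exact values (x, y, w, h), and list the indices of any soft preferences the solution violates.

1. menu.x = 134  [header.left = menu.left]
2. menu.w = 186  [header.w = menu.w]
3. menu.y = 253  [menu.top = header.bottom + 16]
4. menu.h = 22  [list.bottom = menu.bottom]

menu = (x=134, y=253, w=186, h=22)
violated soft preferences: 17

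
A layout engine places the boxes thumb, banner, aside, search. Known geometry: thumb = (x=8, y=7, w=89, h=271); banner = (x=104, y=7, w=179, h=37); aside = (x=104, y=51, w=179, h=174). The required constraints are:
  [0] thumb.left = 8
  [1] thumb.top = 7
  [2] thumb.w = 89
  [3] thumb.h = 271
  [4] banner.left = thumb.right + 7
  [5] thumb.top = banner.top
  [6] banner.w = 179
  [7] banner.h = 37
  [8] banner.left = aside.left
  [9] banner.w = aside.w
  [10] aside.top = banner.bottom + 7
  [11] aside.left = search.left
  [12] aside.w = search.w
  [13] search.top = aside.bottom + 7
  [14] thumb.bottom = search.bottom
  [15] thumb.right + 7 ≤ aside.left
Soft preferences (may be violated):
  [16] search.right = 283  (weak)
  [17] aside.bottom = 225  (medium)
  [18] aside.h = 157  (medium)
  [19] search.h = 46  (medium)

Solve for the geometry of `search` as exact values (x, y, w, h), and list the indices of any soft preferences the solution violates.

1. search.x = 104  [aside.left = search.left]
2. search.w = 179  [aside.w = search.w]
3. search.y = 232  [search.top = aside.bottom + 7]
4. search.h = 46  [thumb.bottom = search.bottom]

search = (x=104, y=232, w=179, h=46)
violated soft preferences: 18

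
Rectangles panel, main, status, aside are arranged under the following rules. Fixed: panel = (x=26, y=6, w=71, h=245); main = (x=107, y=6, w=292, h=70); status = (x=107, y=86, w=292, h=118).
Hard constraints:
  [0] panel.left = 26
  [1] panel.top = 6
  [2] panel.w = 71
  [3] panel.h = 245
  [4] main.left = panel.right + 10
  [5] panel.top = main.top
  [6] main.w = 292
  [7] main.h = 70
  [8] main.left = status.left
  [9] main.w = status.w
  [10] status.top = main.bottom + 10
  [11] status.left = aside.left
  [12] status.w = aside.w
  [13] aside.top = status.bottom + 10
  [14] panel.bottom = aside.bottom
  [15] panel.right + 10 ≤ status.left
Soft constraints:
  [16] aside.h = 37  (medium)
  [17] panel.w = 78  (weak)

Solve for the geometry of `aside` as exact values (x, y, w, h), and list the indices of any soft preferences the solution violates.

1. aside.x = 107  [status.left = aside.left]
2. aside.w = 292  [status.w = aside.w]
3. aside.y = 214  [aside.top = status.bottom + 10]
4. aside.h = 37  [panel.bottom = aside.bottom]

aside = (x=107, y=214, w=292, h=37)
violated soft preferences: 17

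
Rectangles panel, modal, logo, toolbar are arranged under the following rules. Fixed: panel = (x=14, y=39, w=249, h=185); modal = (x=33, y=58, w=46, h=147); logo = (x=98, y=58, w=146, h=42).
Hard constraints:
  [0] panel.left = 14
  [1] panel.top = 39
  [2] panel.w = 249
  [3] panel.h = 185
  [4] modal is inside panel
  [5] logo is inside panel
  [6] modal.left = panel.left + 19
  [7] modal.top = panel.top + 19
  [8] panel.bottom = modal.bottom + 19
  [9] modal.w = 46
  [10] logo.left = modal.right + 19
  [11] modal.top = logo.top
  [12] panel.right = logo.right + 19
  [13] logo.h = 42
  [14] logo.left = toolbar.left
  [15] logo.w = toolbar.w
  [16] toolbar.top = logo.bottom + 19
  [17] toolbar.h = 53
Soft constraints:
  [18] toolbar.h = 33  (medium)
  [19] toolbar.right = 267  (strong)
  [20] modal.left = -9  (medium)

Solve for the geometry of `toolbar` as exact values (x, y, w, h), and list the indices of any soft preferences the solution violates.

toolbar = (x=98, y=119, w=146, h=53)
violated soft preferences: 18, 19, 20

1. toolbar.x = 98  [logo.left = toolbar.left]
2. toolbar.w = 146  [logo.w = toolbar.w]
3. toolbar.y = 119  [toolbar.top = logo.bottom + 19]
4. toolbar.h = 53  [toolbar.h = 53]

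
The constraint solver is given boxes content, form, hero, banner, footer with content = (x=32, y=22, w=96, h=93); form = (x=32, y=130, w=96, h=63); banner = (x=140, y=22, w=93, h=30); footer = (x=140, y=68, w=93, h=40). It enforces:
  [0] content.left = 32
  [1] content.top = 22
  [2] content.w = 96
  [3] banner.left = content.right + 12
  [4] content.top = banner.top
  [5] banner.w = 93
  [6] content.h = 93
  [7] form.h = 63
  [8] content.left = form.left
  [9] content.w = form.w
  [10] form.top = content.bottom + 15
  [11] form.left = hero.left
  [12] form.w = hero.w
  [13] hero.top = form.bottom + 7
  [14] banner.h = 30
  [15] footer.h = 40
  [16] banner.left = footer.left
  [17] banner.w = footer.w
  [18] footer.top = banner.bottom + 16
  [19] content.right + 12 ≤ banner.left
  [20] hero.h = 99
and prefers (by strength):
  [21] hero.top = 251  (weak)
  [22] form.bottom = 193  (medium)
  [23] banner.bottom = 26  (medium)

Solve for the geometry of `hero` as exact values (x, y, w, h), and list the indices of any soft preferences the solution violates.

hero = (x=32, y=200, w=96, h=99)
violated soft preferences: 21, 23

1. hero.x = 32  [form.left = hero.left]
2. hero.w = 96  [form.w = hero.w]
3. hero.y = 200  [hero.top = form.bottom + 7]
4. hero.h = 99  [hero.h = 99]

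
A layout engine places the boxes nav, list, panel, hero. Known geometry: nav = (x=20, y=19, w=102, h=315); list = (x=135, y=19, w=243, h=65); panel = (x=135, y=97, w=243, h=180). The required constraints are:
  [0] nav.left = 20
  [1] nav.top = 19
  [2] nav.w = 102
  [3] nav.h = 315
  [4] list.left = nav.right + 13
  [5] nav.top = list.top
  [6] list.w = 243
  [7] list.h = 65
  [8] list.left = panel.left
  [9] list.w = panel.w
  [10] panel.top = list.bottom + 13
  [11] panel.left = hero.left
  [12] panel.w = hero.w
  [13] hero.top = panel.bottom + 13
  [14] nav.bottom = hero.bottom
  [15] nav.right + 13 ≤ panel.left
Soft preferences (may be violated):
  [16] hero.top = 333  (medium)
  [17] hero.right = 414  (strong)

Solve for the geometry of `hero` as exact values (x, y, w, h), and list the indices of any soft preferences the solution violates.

1. hero.x = 135  [panel.left = hero.left]
2. hero.w = 243  [panel.w = hero.w]
3. hero.y = 290  [hero.top = panel.bottom + 13]
4. hero.h = 44  [nav.bottom = hero.bottom]

hero = (x=135, y=290, w=243, h=44)
violated soft preferences: 16, 17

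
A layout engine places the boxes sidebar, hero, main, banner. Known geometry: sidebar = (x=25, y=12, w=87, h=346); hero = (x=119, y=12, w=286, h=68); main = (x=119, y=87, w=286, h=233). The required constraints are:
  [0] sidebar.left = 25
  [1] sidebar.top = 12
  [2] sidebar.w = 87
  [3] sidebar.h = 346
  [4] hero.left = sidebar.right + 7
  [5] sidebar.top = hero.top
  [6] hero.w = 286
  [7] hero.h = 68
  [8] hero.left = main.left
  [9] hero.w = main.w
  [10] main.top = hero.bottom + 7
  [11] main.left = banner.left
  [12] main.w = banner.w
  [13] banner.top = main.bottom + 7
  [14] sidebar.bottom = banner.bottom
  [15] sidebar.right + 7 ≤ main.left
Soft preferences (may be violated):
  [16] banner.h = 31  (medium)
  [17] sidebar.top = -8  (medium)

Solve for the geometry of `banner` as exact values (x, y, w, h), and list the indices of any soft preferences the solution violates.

1. banner.x = 119  [main.left = banner.left]
2. banner.w = 286  [main.w = banner.w]
3. banner.y = 327  [banner.top = main.bottom + 7]
4. banner.h = 31  [sidebar.bottom = banner.bottom]

banner = (x=119, y=327, w=286, h=31)
violated soft preferences: 17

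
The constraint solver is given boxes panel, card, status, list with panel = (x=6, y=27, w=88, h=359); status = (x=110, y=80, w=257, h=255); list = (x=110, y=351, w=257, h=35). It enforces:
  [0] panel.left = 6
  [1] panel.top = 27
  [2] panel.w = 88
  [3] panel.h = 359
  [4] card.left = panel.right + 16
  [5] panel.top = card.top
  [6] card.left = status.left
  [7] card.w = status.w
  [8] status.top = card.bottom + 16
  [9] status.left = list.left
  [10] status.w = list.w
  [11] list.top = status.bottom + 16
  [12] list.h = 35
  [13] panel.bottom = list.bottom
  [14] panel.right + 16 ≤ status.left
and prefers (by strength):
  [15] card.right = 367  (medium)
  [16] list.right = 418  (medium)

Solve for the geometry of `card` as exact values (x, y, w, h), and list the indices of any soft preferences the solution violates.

card = (x=110, y=27, w=257, h=37)
violated soft preferences: 16

1. card.x = 110  [card.left = panel.right + 16]
2. card.y = 27  [panel.top = card.top]
3. card.w = 257  [card.w = status.w]
4. card.h = 37  [status.top = card.bottom + 16]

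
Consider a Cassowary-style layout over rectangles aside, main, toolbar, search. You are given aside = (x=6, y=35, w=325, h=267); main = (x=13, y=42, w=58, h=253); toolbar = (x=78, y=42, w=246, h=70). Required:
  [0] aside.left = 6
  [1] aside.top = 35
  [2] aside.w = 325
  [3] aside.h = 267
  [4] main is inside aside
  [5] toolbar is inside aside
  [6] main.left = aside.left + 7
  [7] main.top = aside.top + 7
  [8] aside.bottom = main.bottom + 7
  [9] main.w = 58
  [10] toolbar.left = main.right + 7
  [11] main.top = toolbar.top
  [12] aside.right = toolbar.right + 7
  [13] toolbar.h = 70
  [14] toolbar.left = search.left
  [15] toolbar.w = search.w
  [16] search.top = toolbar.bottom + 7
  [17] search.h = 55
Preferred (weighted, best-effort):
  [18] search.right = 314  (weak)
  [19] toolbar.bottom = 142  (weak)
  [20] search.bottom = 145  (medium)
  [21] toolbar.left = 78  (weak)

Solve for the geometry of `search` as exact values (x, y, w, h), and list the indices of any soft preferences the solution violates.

search = (x=78, y=119, w=246, h=55)
violated soft preferences: 18, 19, 20

1. search.x = 78  [toolbar.left = search.left]
2. search.w = 246  [toolbar.w = search.w]
3. search.y = 119  [search.top = toolbar.bottom + 7]
4. search.h = 55  [search.h = 55]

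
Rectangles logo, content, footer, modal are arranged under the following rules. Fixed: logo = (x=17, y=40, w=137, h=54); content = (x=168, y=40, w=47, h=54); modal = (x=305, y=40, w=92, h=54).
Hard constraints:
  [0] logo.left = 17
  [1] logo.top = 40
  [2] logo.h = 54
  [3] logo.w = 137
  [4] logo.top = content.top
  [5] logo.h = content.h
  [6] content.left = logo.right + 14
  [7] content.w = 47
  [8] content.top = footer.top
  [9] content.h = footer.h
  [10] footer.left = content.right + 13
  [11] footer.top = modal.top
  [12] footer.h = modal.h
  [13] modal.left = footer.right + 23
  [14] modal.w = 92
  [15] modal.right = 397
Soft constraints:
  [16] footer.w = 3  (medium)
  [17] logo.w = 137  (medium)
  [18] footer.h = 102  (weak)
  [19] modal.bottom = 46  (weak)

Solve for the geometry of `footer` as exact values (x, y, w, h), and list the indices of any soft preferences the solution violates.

1. footer.y = 40  [content.top = footer.top]
2. footer.h = 54  [content.h = footer.h]
3. footer.x = 228  [footer.left = content.right + 13]
4. footer.w = 54  [modal.left = footer.right + 23]

footer = (x=228, y=40, w=54, h=54)
violated soft preferences: 16, 18, 19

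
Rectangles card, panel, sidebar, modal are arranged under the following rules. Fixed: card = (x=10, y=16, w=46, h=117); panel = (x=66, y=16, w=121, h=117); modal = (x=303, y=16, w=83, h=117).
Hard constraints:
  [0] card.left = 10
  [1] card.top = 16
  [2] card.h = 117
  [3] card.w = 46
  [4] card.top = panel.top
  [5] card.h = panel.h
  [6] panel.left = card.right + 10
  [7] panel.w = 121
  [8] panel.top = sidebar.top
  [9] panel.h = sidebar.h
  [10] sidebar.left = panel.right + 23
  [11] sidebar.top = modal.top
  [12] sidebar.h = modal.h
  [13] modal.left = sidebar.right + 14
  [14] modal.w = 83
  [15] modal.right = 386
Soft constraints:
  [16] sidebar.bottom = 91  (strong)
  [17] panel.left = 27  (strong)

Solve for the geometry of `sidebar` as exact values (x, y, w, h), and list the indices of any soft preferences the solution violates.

1. sidebar.y = 16  [panel.top = sidebar.top]
2. sidebar.h = 117  [panel.h = sidebar.h]
3. sidebar.x = 210  [sidebar.left = panel.right + 23]
4. sidebar.w = 79  [modal.left = sidebar.right + 14]

sidebar = (x=210, y=16, w=79, h=117)
violated soft preferences: 16, 17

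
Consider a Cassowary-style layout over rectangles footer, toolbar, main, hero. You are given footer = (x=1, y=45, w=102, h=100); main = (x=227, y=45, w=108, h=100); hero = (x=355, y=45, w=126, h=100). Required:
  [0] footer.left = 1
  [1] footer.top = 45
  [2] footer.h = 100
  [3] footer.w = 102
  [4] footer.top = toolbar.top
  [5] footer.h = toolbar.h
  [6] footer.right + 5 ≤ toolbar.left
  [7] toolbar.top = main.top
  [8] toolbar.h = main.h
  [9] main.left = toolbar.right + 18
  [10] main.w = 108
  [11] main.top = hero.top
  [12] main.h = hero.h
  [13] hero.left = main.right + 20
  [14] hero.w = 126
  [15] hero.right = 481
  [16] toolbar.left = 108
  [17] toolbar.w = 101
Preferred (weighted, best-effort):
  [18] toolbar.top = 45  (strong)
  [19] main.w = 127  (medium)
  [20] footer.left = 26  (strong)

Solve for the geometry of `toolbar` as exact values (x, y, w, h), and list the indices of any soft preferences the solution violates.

1. toolbar.y = 45  [footer.top = toolbar.top]
2. toolbar.h = 100  [footer.h = toolbar.h]
3. toolbar.x = 108  [toolbar.left = 108]
4. toolbar.w = 101  [toolbar.w = 101]

toolbar = (x=108, y=45, w=101, h=100)
violated soft preferences: 19, 20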